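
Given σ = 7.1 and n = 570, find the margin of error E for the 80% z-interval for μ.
Margin of error = 0.38

Margin of error = z* · σ/√n
= 1.282 · 7.1/√570
= 1.282 · 7.1/23.8747
= 0.38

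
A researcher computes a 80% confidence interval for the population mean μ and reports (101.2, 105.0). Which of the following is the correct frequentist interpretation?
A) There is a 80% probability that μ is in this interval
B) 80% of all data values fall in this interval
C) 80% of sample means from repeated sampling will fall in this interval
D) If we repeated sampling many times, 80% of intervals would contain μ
D

A) Wrong — μ is fixed; the randomness lives in the interval, not in μ.
B) Wrong — a CI is about the parameter μ, not individual data values.
C) Wrong — coverage applies to intervals containing μ, not to future x̄ values.
D) Correct — this is the frequentist long-run coverage interpretation.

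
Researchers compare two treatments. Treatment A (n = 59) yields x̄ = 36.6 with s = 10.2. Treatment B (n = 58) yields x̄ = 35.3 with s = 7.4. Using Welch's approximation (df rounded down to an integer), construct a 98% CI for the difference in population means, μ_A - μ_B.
(-2.59, 5.19)

Difference: x̄₁ - x̄₂ = 1.30
SE = √(s₁²/n₁ + s₂²/n₂) = √(10.2²/59 + 7.4²/58) = 1.6455
df = 105.86 → 105 (Welch–Satterthwaite, rounded down)
t* = 2.362

CI: 1.30 ± 2.362 · 1.6455 = 1.30 ± 3.89 = (-2.59, 5.19)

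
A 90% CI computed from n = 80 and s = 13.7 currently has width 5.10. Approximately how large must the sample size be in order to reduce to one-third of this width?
n ≈ 720

CI width ∝ 1/√n
To reduce width by factor 3, need √n to grow by 3 → need 3² = 9 times as many samples.

Current: n = 80, width = 5.10
New: n = 720, width ≈ 1.68

Width reduced by factor of 5.10/1.68 = 3.04.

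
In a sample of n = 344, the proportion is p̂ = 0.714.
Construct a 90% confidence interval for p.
(0.674, 0.754)

Proportion CI:
SE = √(p̂(1-p̂)/n) = √(0.714 · 0.286 / 344) = 0.02436

z* = 1.645
Margin = z* · SE = 1.645 · 0.02436 = 0.0401

CI: 0.714 ± 0.0401 = (0.674, 0.754)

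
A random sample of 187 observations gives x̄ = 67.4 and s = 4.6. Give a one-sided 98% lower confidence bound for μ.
μ ≥ 66.70

Lower bound (one-sided):
t* = 2.068 (one-sided for 98%)
Lower bound = x̄ - t* · s/√n = 67.4 - 2.068 · 4.6/√187 = 66.70

We are 98% confident that μ ≥ 66.70.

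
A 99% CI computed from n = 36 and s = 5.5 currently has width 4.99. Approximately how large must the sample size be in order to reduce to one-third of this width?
n ≈ 324

CI width ∝ 1/√n
To reduce width by factor 3, need √n to grow by 3 → need 3² = 9 times as many samples.

Current: n = 36, width = 4.99
New: n = 324, width ≈ 1.58

Width reduced by factor of 4.99/1.58 = 3.16.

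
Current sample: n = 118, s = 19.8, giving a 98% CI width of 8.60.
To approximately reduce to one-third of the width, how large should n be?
n ≈ 1062

CI width ∝ 1/√n
To reduce width by factor 3, need √n to grow by 3 → need 3² = 9 times as many samples.

Current: n = 118, width = 8.60
New: n = 1062, width ≈ 2.83

Width reduced by factor of 8.60/2.83 = 3.04.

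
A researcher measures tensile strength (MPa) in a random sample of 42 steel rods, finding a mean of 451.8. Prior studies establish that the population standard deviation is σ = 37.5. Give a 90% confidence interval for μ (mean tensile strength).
(442.28, 461.32)

z-interval (σ known):
z* = 1.645 for 90% confidence

Margin of error = z* · σ/√n = 1.645 · 37.5/√42 = 9.52

CI: (451.8 - 9.52, 451.8 + 9.52) = (442.28, 461.32)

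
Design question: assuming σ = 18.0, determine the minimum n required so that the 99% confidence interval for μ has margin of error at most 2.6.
n ≥ 319

For margin E ≤ 2.6:
n ≥ (z* · σ / E)²
n ≥ (2.576 · 18.0 / 2.6)²
n ≥ 318.05

Minimum n = 319 (rounding up)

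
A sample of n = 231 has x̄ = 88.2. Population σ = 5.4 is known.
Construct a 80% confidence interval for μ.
(87.74, 88.66)

z-interval (σ known):
z* = 1.282 for 80% confidence

Margin of error = z* · σ/√n = 1.282 · 5.4/√231 = 0.46

CI: (88.2 - 0.46, 88.2 + 0.46) = (87.74, 88.66)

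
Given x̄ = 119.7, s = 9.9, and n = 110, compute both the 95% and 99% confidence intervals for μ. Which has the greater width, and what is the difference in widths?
99% CI is wider by 1.21

df = 109
95% CI: t* = 1.982, (117.83, 121.57), width = 2 · t* · s/√n = 3.74
99% CI: t* = 2.622, (117.23, 122.17), width = 2 · t* · s/√n = 4.95

The 99% CI is wider by 4.95 - 3.74 = 1.21.
Higher confidence requires a wider interval.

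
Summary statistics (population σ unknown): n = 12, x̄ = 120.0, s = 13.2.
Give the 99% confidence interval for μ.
(108.16, 131.84)

t-interval (σ unknown):
df = n - 1 = 11
t* = 3.106 for 99% confidence

Margin of error = t* · s/√n = 3.106 · 13.2/√12 = 11.84

CI: (108.16, 131.84)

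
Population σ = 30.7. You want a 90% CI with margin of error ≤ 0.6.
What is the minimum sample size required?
n ≥ 7085

For margin E ≤ 0.6:
n ≥ (z* · σ / E)²
n ≥ (1.645 · 30.7 / 0.6)²
n ≥ 7084.45

Minimum n = 7085 (rounding up)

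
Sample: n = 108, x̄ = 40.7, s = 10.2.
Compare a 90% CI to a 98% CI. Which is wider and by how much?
98% CI is wider by 1.38

df = 107
90% CI: t* = 1.659, (39.07, 42.33), width = 2 · t* · s/√n = 3.26
98% CI: t* = 2.362, (38.38, 43.02), width = 2 · t* · s/√n = 4.64

The 98% CI is wider by 4.64 - 3.26 = 1.38.
Higher confidence requires a wider interval.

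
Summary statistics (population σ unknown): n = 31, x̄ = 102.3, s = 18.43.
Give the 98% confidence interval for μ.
(94.17, 110.43)

t-interval (σ unknown):
df = n - 1 = 30
t* = 2.457 for 98% confidence

Margin of error = t* · s/√n = 2.457 · 18.43/√31 = 8.13

CI: (94.17, 110.43)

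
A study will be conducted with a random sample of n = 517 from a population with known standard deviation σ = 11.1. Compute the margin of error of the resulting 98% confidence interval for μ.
Margin of error = 1.14

Margin of error = z* · σ/√n
= 2.326 · 11.1/√517
= 2.326 · 11.1/22.7376
= 1.14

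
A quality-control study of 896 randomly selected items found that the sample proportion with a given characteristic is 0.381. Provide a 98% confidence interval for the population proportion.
(0.343, 0.419)

Proportion CI:
SE = √(p̂(1-p̂)/n) = √(0.381 · 0.619 / 896) = 0.01622

z* = 2.326
Margin = z* · SE = 2.326 · 0.01622 = 0.0377

CI: 0.381 ± 0.0377 = (0.343, 0.419)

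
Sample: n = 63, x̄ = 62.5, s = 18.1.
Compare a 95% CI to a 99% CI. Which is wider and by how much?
99% CI is wider by 3.00

df = 62
95% CI: t* = 1.999, (57.94, 67.06), width = 2 · t* · s/√n = 9.12
99% CI: t* = 2.657, (56.44, 68.56), width = 2 · t* · s/√n = 12.12

The 99% CI is wider by 12.12 - 9.12 = 3.00.
Higher confidence requires a wider interval.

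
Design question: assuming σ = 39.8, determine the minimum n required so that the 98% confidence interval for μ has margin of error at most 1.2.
n ≥ 5952

For margin E ≤ 1.2:
n ≥ (z* · σ / E)²
n ≥ (2.326 · 39.8 / 1.2)²
n ≥ 5951.45

Minimum n = 5952 (rounding up)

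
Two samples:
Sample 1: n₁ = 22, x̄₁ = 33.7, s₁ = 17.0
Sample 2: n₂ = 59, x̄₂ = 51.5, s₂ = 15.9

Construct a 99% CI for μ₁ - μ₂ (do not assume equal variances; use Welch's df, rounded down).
(-29.17, -6.43)

Difference: x̄₁ - x̄₂ = -17.80
SE = √(s₁²/n₁ + s₂²/n₂) = √(17.0²/22 + 15.9²/59) = 4.1739
df = 35.56 → 35 (Welch–Satterthwaite, rounded down)
t* = 2.724

CI: -17.80 ± 2.724 · 4.1739 = -17.80 ± 11.37 = (-29.17, -6.43)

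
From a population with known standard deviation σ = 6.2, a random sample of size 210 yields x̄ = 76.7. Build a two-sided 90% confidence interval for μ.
(76.00, 77.40)

z-interval (σ known):
z* = 1.645 for 90% confidence

Margin of error = z* · σ/√n = 1.645 · 6.2/√210 = 0.70

CI: (76.7 - 0.70, 76.7 + 0.70) = (76.00, 77.40)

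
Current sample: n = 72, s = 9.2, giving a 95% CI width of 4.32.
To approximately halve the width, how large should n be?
n ≈ 288

CI width ∝ 1/√n
To reduce width by factor 2, need √n to grow by 2 → need 2² = 4 times as many samples.

Current: n = 72, width = 4.32
New: n = 288, width ≈ 2.13

Width reduced by factor of 4.32/2.13 = 2.03.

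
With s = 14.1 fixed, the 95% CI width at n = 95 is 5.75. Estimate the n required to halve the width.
n ≈ 380

CI width ∝ 1/√n
To reduce width by factor 2, need √n to grow by 2 → need 2² = 4 times as many samples.

Current: n = 95, width = 5.75
New: n = 380, width ≈ 2.84

Width reduced by factor of 5.75/2.84 = 2.02.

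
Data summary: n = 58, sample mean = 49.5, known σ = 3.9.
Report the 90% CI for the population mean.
(48.66, 50.34)

z-interval (σ known):
z* = 1.645 for 90% confidence

Margin of error = z* · σ/√n = 1.645 · 3.9/√58 = 0.84

CI: (49.5 - 0.84, 49.5 + 0.84) = (48.66, 50.34)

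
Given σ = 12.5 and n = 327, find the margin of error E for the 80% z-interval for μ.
Margin of error = 0.89

Margin of error = z* · σ/√n
= 1.282 · 12.5/√327
= 1.282 · 12.5/18.0831
= 0.89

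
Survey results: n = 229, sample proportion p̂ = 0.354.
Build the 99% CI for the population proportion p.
(0.273, 0.435)

Proportion CI:
SE = √(p̂(1-p̂)/n) = √(0.354 · 0.646 / 229) = 0.03160

z* = 2.576
Margin = z* · SE = 2.576 · 0.03160 = 0.0814

CI: 0.354 ± 0.0814 = (0.273, 0.435)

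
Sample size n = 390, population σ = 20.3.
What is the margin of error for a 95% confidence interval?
Margin of error = 2.01

Margin of error = z* · σ/√n
= 1.960 · 20.3/√390
= 1.960 · 20.3/19.7484
= 2.01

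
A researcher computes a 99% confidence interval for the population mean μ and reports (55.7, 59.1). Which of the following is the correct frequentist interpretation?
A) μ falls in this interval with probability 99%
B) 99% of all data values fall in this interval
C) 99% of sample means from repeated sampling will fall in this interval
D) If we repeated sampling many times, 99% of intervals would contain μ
D

A) Wrong — μ is fixed; the randomness lives in the interval, not in μ.
B) Wrong — a CI is about the parameter μ, not individual data values.
C) Wrong — coverage applies to intervals containing μ, not to future x̄ values.
D) Correct — this is the frequentist long-run coverage interpretation.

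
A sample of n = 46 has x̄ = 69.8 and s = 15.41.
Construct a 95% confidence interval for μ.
(65.22, 74.38)

t-interval (σ unknown):
df = n - 1 = 45
t* = 2.014 for 95% confidence

Margin of error = t* · s/√n = 2.014 · 15.41/√46 = 4.58

CI: (65.22, 74.38)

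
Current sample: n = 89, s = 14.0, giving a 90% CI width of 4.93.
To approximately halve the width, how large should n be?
n ≈ 356

CI width ∝ 1/√n
To reduce width by factor 2, need √n to grow by 2 → need 2² = 4 times as many samples.

Current: n = 89, width = 4.93
New: n = 356, width ≈ 2.45

Width reduced by factor of 4.93/2.45 = 2.01.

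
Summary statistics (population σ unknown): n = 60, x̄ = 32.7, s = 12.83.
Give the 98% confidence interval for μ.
(28.74, 36.66)

t-interval (σ unknown):
df = n - 1 = 59
t* = 2.391 for 98% confidence

Margin of error = t* · s/√n = 2.391 · 12.83/√60 = 3.96

CI: (28.74, 36.66)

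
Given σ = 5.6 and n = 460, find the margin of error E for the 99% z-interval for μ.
Margin of error = 0.67

Margin of error = z* · σ/√n
= 2.576 · 5.6/√460
= 2.576 · 5.6/21.4476
= 0.67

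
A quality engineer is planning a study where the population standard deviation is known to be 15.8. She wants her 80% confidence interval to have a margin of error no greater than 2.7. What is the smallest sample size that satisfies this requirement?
n ≥ 57

For margin E ≤ 2.7:
n ≥ (z* · σ / E)²
n ≥ (1.282 · 15.8 / 2.7)²
n ≥ 56.28

Minimum n = 57 (rounding up)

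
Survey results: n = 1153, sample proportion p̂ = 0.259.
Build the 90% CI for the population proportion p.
(0.238, 0.280)

Proportion CI:
SE = √(p̂(1-p̂)/n) = √(0.259 · 0.741 / 1153) = 0.01290

z* = 1.645
Margin = z* · SE = 1.645 · 0.01290 = 0.0212

CI: 0.259 ± 0.0212 = (0.238, 0.280)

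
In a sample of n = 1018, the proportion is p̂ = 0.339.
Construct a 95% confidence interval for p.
(0.310, 0.368)

Proportion CI:
SE = √(p̂(1-p̂)/n) = √(0.339 · 0.661 / 1018) = 0.01484

z* = 1.960
Margin = z* · SE = 1.960 · 0.01484 = 0.0291

CI: 0.339 ± 0.0291 = (0.310, 0.368)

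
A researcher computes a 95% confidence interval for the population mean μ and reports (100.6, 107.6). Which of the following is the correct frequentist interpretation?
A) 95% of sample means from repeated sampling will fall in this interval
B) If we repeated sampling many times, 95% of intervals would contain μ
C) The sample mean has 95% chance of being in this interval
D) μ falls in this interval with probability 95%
B

A) Wrong — coverage applies to intervals containing μ, not to future x̄ values.
B) Correct — this is the frequentist long-run coverage interpretation.
C) Wrong — x̄ is observed and sits in the interval by construction.
D) Wrong — μ is fixed; the randomness lives in the interval, not in μ.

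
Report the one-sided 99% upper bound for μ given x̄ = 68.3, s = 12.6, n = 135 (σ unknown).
μ ≤ 70.85

Upper bound (one-sided):
t* = 2.354 (one-sided for 99%)
Upper bound = x̄ + t* · s/√n = 68.3 + 2.354 · 12.6/√135 = 70.85

We are 99% confident that μ ≤ 70.85.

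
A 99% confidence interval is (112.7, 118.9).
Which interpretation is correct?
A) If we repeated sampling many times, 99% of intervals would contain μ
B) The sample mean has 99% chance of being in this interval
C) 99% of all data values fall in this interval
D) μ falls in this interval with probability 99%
A

A) Correct — this is the frequentist long-run coverage interpretation.
B) Wrong — x̄ is observed and sits in the interval by construction.
C) Wrong — a CI is about the parameter μ, not individual data values.
D) Wrong — μ is fixed; the randomness lives in the interval, not in μ.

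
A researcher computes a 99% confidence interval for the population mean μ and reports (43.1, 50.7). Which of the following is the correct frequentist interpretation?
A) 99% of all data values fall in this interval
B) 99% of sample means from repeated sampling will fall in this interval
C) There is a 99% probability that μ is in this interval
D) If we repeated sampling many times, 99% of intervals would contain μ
D

A) Wrong — a CI is about the parameter μ, not individual data values.
B) Wrong — coverage applies to intervals containing μ, not to future x̄ values.
C) Wrong — μ is fixed; the randomness lives in the interval, not in μ.
D) Correct — this is the frequentist long-run coverage interpretation.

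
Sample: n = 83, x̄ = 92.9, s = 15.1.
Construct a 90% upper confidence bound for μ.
μ ≤ 95.04

Upper bound (one-sided):
t* = 1.292 (one-sided for 90%)
Upper bound = x̄ + t* · s/√n = 92.9 + 1.292 · 15.1/√83 = 95.04

We are 90% confident that μ ≤ 95.04.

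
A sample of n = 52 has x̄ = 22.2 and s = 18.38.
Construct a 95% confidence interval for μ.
(17.08, 27.32)

t-interval (σ unknown):
df = n - 1 = 51
t* = 2.008 for 95% confidence

Margin of error = t* · s/√n = 2.008 · 18.38/√52 = 5.12

CI: (17.08, 27.32)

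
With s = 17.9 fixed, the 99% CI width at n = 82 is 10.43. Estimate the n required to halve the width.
n ≈ 328

CI width ∝ 1/√n
To reduce width by factor 2, need √n to grow by 2 → need 2² = 4 times as many samples.

Current: n = 82, width = 10.43
New: n = 328, width ≈ 5.12

Width reduced by factor of 10.43/5.12 = 2.04.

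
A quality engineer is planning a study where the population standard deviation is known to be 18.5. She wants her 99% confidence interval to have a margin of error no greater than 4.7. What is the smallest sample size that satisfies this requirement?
n ≥ 103

For margin E ≤ 4.7:
n ≥ (z* · σ / E)²
n ≥ (2.576 · 18.5 / 4.7)²
n ≥ 102.81

Minimum n = 103 (rounding up)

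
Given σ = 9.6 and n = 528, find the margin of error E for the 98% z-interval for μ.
Margin of error = 0.97

Margin of error = z* · σ/√n
= 2.326 · 9.6/√528
= 2.326 · 9.6/22.9783
= 0.97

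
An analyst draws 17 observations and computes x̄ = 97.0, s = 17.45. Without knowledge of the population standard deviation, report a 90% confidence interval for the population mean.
(89.61, 104.39)

t-interval (σ unknown):
df = n - 1 = 16
t* = 1.746 for 90% confidence

Margin of error = t* · s/√n = 1.746 · 17.45/√17 = 7.39

CI: (89.61, 104.39)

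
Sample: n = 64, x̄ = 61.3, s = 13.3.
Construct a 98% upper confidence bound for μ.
μ ≤ 64.79

Upper bound (one-sided):
t* = 2.097 (one-sided for 98%)
Upper bound = x̄ + t* · s/√n = 61.3 + 2.097 · 13.3/√64 = 64.79

We are 98% confident that μ ≤ 64.79.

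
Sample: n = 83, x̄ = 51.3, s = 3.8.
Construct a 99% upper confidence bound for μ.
μ ≤ 52.29

Upper bound (one-sided):
t* = 2.373 (one-sided for 99%)
Upper bound = x̄ + t* · s/√n = 51.3 + 2.373 · 3.8/√83 = 52.29

We are 99% confident that μ ≤ 52.29.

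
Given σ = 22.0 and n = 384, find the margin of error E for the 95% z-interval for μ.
Margin of error = 2.20

Margin of error = z* · σ/√n
= 1.960 · 22.0/√384
= 1.960 · 22.0/19.5959
= 2.20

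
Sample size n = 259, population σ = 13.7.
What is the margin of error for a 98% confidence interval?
Margin of error = 1.98

Margin of error = z* · σ/√n
= 2.326 · 13.7/√259
= 2.326 · 13.7/16.0935
= 1.98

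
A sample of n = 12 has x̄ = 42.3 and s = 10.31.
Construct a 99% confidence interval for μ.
(33.06, 51.54)

t-interval (σ unknown):
df = n - 1 = 11
t* = 3.106 for 99% confidence

Margin of error = t* · s/√n = 3.106 · 10.31/√12 = 9.24

CI: (33.06, 51.54)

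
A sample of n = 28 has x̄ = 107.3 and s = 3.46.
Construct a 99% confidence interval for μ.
(105.49, 109.11)

t-interval (σ unknown):
df = n - 1 = 27
t* = 2.771 for 99% confidence

Margin of error = t* · s/√n = 2.771 · 3.46/√28 = 1.81

CI: (105.49, 109.11)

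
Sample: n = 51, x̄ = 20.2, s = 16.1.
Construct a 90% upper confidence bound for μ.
μ ≤ 23.13

Upper bound (one-sided):
t* = 1.299 (one-sided for 90%)
Upper bound = x̄ + t* · s/√n = 20.2 + 1.299 · 16.1/√51 = 23.13

We are 90% confident that μ ≤ 23.13.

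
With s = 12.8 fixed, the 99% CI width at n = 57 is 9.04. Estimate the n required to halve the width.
n ≈ 228

CI width ∝ 1/√n
To reduce width by factor 2, need √n to grow by 2 → need 2² = 4 times as many samples.

Current: n = 57, width = 9.04
New: n = 228, width ≈ 4.40

Width reduced by factor of 9.04/4.40 = 2.05.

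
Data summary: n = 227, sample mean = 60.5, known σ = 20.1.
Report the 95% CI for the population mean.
(57.89, 63.11)

z-interval (σ known):
z* = 1.960 for 95% confidence

Margin of error = z* · σ/√n = 1.960 · 20.1/√227 = 2.61

CI: (60.5 - 2.61, 60.5 + 2.61) = (57.89, 63.11)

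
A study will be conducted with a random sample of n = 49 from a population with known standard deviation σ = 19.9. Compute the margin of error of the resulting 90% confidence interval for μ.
Margin of error = 4.68

Margin of error = z* · σ/√n
= 1.645 · 19.9/√49
= 1.645 · 19.9/7.0000
= 4.68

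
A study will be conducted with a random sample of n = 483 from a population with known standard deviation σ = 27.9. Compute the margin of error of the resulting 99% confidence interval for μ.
Margin of error = 3.27

Margin of error = z* · σ/√n
= 2.576 · 27.9/√483
= 2.576 · 27.9/21.9773
= 3.27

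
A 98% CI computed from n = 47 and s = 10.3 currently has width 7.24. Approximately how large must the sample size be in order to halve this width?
n ≈ 188

CI width ∝ 1/√n
To reduce width by factor 2, need √n to grow by 2 → need 2² = 4 times as many samples.

Current: n = 47, width = 7.24
New: n = 188, width ≈ 3.52

Width reduced by factor of 7.24/3.52 = 2.06.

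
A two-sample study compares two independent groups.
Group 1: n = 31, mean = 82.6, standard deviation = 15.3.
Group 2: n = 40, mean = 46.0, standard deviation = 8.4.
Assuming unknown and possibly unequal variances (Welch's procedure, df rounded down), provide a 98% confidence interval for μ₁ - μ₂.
(29.23, 43.97)

Difference: x̄₁ - x̄₂ = 36.60
SE = √(s₁²/n₁ + s₂²/n₂) = √(15.3²/31 + 8.4²/40) = 3.0521
df = 43.81 → 43 (Welch–Satterthwaite, rounded down)
t* = 2.416

CI: 36.60 ± 2.416 · 3.0521 = 36.60 ± 7.37 = (29.23, 43.97)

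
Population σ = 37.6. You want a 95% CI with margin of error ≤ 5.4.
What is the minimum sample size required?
n ≥ 187

For margin E ≤ 5.4:
n ≥ (z* · σ / E)²
n ≥ (1.960 · 37.6 / 5.4)²
n ≥ 186.25

Minimum n = 187 (rounding up)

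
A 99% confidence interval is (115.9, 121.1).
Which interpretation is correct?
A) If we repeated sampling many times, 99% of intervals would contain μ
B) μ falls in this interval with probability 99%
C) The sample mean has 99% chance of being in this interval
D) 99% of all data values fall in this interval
A

A) Correct — this is the frequentist long-run coverage interpretation.
B) Wrong — μ is fixed; the randomness lives in the interval, not in μ.
C) Wrong — x̄ is observed and sits in the interval by construction.
D) Wrong — a CI is about the parameter μ, not individual data values.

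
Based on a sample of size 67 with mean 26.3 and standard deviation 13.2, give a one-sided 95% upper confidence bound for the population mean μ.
μ ≤ 28.99

Upper bound (one-sided):
t* = 1.668 (one-sided for 95%)
Upper bound = x̄ + t* · s/√n = 26.3 + 1.668 · 13.2/√67 = 28.99

We are 95% confident that μ ≤ 28.99.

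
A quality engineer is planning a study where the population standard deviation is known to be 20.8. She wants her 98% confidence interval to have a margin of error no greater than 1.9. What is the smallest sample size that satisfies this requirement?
n ≥ 649

For margin E ≤ 1.9:
n ≥ (z* · σ / E)²
n ≥ (2.326 · 20.8 / 1.9)²
n ≥ 648.39

Minimum n = 649 (rounding up)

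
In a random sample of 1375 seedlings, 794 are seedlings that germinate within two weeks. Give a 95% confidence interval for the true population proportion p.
(0.551, 0.604)

Proportion CI:
p̂ = 794/1375 = 0.57745
SE = √(p̂(1-p̂)/n) = √(0.57745 · 0.42255 / 1375) = 0.01332

z* = 1.960
Margin = z* · SE = 1.960 · 0.01332 = 0.0261

CI: 0.57745 ± 0.0261 = (0.551, 0.604)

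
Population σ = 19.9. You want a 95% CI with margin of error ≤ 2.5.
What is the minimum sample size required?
n ≥ 244

For margin E ≤ 2.5:
n ≥ (z* · σ / E)²
n ≥ (1.960 · 19.9 / 2.5)²
n ≥ 243.41

Minimum n = 244 (rounding up)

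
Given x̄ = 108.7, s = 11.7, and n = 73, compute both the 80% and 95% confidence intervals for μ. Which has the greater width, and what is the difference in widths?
95% CI is wider by 1.92

df = 72
80% CI: t* = 1.293, (106.93, 110.47), width = 2 · t* · s/√n = 3.54
95% CI: t* = 1.993, (105.97, 111.43), width = 2 · t* · s/√n = 5.46

The 95% CI is wider by 5.46 - 3.54 = 1.92.
Higher confidence requires a wider interval.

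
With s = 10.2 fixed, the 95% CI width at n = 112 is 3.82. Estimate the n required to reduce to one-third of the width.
n ≈ 1008

CI width ∝ 1/√n
To reduce width by factor 3, need √n to grow by 3 → need 3² = 9 times as many samples.

Current: n = 112, width = 3.82
New: n = 1008, width ≈ 1.26

Width reduced by factor of 3.82/1.26 = 3.03.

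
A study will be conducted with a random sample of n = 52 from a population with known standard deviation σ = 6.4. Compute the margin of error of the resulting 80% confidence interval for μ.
Margin of error = 1.14

Margin of error = z* · σ/√n
= 1.282 · 6.4/√52
= 1.282 · 6.4/7.2111
= 1.14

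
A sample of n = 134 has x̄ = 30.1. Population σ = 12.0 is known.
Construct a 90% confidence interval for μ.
(28.39, 31.81)

z-interval (σ known):
z* = 1.645 for 90% confidence

Margin of error = z* · σ/√n = 1.645 · 12.0/√134 = 1.71

CI: (30.1 - 1.71, 30.1 + 1.71) = (28.39, 31.81)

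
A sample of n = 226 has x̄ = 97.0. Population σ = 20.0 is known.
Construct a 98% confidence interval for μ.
(93.91, 100.09)

z-interval (σ known):
z* = 2.326 for 98% confidence

Margin of error = z* · σ/√n = 2.326 · 20.0/√226 = 3.09

CI: (97.0 - 3.09, 97.0 + 3.09) = (93.91, 100.09)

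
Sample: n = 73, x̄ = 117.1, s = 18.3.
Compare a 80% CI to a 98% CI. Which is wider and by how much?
98% CI is wider by 4.65

df = 72
80% CI: t* = 1.293, (114.33, 119.87), width = 2 · t* · s/√n = 5.54
98% CI: t* = 2.379, (112.00, 122.20), width = 2 · t* · s/√n = 10.19

The 98% CI is wider by 10.19 - 5.54 = 4.65.
Higher confidence requires a wider interval.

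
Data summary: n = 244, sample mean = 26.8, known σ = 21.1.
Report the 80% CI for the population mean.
(25.07, 28.53)

z-interval (σ known):
z* = 1.282 for 80% confidence

Margin of error = z* · σ/√n = 1.282 · 21.1/√244 = 1.73

CI: (26.8 - 1.73, 26.8 + 1.73) = (25.07, 28.53)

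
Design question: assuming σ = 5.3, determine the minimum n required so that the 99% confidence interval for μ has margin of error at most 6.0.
n ≥ 6

For margin E ≤ 6.0:
n ≥ (z* · σ / E)²
n ≥ (2.576 · 5.3 / 6.0)²
n ≥ 5.18

Minimum n = 6 (rounding up)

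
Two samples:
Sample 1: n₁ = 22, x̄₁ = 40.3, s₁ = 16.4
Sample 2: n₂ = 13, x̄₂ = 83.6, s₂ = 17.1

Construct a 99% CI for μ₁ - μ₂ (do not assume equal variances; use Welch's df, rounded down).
(-59.78, -26.82)

Difference: x̄₁ - x̄₂ = -43.30
SE = √(s₁²/n₁ + s₂²/n₂) = √(16.4²/22 + 17.1²/13) = 5.8922
df = 24.46 → 24 (Welch–Satterthwaite, rounded down)
t* = 2.797

CI: -43.30 ± 2.797 · 5.8922 = -43.30 ± 16.48 = (-59.78, -26.82)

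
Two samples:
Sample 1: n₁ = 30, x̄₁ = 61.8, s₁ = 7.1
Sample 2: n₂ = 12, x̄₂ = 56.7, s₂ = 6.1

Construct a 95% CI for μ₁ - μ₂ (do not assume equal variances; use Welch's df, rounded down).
(0.58, 9.62)

Difference: x̄₁ - x̄₂ = 5.10
SE = √(s₁²/n₁ + s₂²/n₂) = √(7.1²/30 + 6.1²/12) = 2.1866
df = 23.53 → 23 (Welch–Satterthwaite, rounded down)
t* = 2.069

CI: 5.10 ± 2.069 · 2.1866 = 5.10 ± 4.52 = (0.58, 9.62)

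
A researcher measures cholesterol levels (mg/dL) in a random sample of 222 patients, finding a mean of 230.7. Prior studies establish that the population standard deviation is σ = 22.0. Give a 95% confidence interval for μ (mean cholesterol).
(227.81, 233.59)

z-interval (σ known):
z* = 1.960 for 95% confidence

Margin of error = z* · σ/√n = 1.960 · 22.0/√222 = 2.89

CI: (230.7 - 2.89, 230.7 + 2.89) = (227.81, 233.59)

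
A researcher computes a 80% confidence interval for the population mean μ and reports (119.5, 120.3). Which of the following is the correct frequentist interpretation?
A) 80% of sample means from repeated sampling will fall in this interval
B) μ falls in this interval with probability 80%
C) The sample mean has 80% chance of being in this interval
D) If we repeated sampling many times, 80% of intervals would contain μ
D

A) Wrong — coverage applies to intervals containing μ, not to future x̄ values.
B) Wrong — μ is fixed; the randomness lives in the interval, not in μ.
C) Wrong — x̄ is observed and sits in the interval by construction.
D) Correct — this is the frequentist long-run coverage interpretation.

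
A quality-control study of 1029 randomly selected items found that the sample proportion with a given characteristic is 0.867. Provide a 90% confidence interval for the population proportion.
(0.850, 0.884)

Proportion CI:
SE = √(p̂(1-p̂)/n) = √(0.867 · 0.133 / 1029) = 0.01059

z* = 1.645
Margin = z* · SE = 1.645 · 0.01059 = 0.0174

CI: 0.867 ± 0.0174 = (0.850, 0.884)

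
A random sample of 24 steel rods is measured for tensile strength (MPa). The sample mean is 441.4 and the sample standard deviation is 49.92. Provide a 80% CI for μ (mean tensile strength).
(427.96, 454.84)

t-interval (σ unknown):
df = n - 1 = 23
t* = 1.319 for 80% confidence

Margin of error = t* · s/√n = 1.319 · 49.92/√24 = 13.44

CI: (427.96, 454.84)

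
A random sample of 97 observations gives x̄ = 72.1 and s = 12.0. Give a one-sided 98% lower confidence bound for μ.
μ ≥ 69.56

Lower bound (one-sided):
t* = 2.082 (one-sided for 98%)
Lower bound = x̄ - t* · s/√n = 72.1 - 2.082 · 12.0/√97 = 69.56

We are 98% confident that μ ≥ 69.56.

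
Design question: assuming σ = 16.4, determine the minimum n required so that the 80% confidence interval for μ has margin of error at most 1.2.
n ≥ 307

For margin E ≤ 1.2:
n ≥ (z* · σ / E)²
n ≥ (1.282 · 16.4 / 1.2)²
n ≥ 306.97

Minimum n = 307 (rounding up)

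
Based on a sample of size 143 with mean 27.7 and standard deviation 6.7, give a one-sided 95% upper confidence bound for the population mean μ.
μ ≤ 28.63

Upper bound (one-sided):
t* = 1.656 (one-sided for 95%)
Upper bound = x̄ + t* · s/√n = 27.7 + 1.656 · 6.7/√143 = 28.63

We are 95% confident that μ ≤ 28.63.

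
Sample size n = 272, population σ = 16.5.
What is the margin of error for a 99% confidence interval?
Margin of error = 2.58

Margin of error = z* · σ/√n
= 2.576 · 16.5/√272
= 2.576 · 16.5/16.4924
= 2.58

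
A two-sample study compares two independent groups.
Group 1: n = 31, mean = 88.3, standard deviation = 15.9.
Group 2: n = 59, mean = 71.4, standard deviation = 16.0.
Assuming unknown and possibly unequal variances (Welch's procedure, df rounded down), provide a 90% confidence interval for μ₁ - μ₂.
(11.00, 22.80)

Difference: x̄₁ - x̄₂ = 16.90
SE = √(s₁²/n₁ + s₂²/n₂) = √(15.9²/31 + 16.0²/59) = 3.5347
df = 61.42 → 61 (Welch–Satterthwaite, rounded down)
t* = 1.670

CI: 16.90 ± 1.670 · 3.5347 = 16.90 ± 5.90 = (11.00, 22.80)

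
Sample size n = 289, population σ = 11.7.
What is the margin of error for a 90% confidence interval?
Margin of error = 1.13

Margin of error = z* · σ/√n
= 1.645 · 11.7/√289
= 1.645 · 11.7/17.0000
= 1.13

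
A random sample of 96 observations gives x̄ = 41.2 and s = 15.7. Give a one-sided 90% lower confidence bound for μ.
μ ≥ 39.13

Lower bound (one-sided):
t* = 1.291 (one-sided for 90%)
Lower bound = x̄ - t* · s/√n = 41.2 - 1.291 · 15.7/√96 = 39.13

We are 90% confident that μ ≥ 39.13.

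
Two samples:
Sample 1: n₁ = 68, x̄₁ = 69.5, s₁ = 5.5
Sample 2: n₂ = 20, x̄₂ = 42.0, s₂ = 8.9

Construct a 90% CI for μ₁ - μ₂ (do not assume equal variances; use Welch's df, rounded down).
(23.90, 31.10)

Difference: x̄₁ - x̄₂ = 27.50
SE = √(s₁²/n₁ + s₂²/n₂) = √(5.5²/68 + 8.9²/20) = 2.0989
df = 23.42 → 23 (Welch–Satterthwaite, rounded down)
t* = 1.714

CI: 27.50 ± 1.714 · 2.0989 = 27.50 ± 3.60 = (23.90, 31.10)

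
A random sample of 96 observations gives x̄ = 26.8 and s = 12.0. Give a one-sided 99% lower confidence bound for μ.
μ ≥ 23.90

Lower bound (one-sided):
t* = 2.366 (one-sided for 99%)
Lower bound = x̄ - t* · s/√n = 26.8 - 2.366 · 12.0/√96 = 23.90

We are 99% confident that μ ≥ 23.90.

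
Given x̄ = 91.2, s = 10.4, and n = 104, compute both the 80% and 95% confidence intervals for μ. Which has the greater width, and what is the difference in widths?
95% CI is wider by 1.41

df = 103
80% CI: t* = 1.290, (89.88, 92.52), width = 2 · t* · s/√n = 2.63
95% CI: t* = 1.983, (89.18, 93.22), width = 2 · t* · s/√n = 4.04

The 95% CI is wider by 4.04 - 2.63 = 1.41.
Higher confidence requires a wider interval.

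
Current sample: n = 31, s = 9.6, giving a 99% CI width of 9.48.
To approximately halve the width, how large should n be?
n ≈ 124

CI width ∝ 1/√n
To reduce width by factor 2, need √n to grow by 2 → need 2² = 4 times as many samples.

Current: n = 31, width = 9.48
New: n = 124, width ≈ 4.51

Width reduced by factor of 9.48/4.51 = 2.10.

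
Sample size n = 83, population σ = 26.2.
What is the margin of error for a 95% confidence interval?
Margin of error = 5.64

Margin of error = z* · σ/√n
= 1.960 · 26.2/√83
= 1.960 · 26.2/9.1104
= 5.64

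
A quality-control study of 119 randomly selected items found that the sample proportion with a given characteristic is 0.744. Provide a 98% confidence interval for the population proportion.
(0.651, 0.837)

Proportion CI:
SE = √(p̂(1-p̂)/n) = √(0.744 · 0.256 / 119) = 0.04001

z* = 2.326
Margin = z* · SE = 2.326 · 0.04001 = 0.0931

CI: 0.744 ± 0.0931 = (0.651, 0.837)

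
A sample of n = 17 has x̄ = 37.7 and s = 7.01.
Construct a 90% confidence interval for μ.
(34.73, 40.67)

t-interval (σ unknown):
df = n - 1 = 16
t* = 1.746 for 90% confidence

Margin of error = t* · s/√n = 1.746 · 7.01/√17 = 2.97

CI: (34.73, 40.67)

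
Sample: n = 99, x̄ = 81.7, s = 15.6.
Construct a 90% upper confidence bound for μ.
μ ≤ 83.72

Upper bound (one-sided):
t* = 1.290 (one-sided for 90%)
Upper bound = x̄ + t* · s/√n = 81.7 + 1.290 · 15.6/√99 = 83.72

We are 90% confident that μ ≤ 83.72.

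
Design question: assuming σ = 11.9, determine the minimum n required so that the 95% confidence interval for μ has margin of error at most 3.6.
n ≥ 42

For margin E ≤ 3.6:
n ≥ (z* · σ / E)²
n ≥ (1.960 · 11.9 / 3.6)²
n ≥ 41.98

Minimum n = 42 (rounding up)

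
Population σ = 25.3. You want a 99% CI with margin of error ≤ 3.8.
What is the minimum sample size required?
n ≥ 295

For margin E ≤ 3.8:
n ≥ (z* · σ / E)²
n ≥ (2.576 · 25.3 / 3.8)²
n ≥ 294.15

Minimum n = 295 (rounding up)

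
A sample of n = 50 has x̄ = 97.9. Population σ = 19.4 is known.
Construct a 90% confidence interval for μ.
(93.39, 102.41)

z-interval (σ known):
z* = 1.645 for 90% confidence

Margin of error = z* · σ/√n = 1.645 · 19.4/√50 = 4.51

CI: (97.9 - 4.51, 97.9 + 4.51) = (93.39, 102.41)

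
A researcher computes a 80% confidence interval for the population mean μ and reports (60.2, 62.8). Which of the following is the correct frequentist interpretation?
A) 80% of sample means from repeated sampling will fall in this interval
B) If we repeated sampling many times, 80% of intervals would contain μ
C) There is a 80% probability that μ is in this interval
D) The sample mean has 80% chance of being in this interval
B

A) Wrong — coverage applies to intervals containing μ, not to future x̄ values.
B) Correct — this is the frequentist long-run coverage interpretation.
C) Wrong — μ is fixed; the randomness lives in the interval, not in μ.
D) Wrong — x̄ is observed and sits in the interval by construction.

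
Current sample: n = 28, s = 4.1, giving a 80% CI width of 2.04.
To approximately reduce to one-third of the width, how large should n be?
n ≈ 252

CI width ∝ 1/√n
To reduce width by factor 3, need √n to grow by 3 → need 3² = 9 times as many samples.

Current: n = 28, width = 2.04
New: n = 252, width ≈ 0.66

Width reduced by factor of 2.04/0.66 = 3.09.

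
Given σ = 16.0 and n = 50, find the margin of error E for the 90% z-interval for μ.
Margin of error = 3.72

Margin of error = z* · σ/√n
= 1.645 · 16.0/√50
= 1.645 · 16.0/7.0711
= 3.72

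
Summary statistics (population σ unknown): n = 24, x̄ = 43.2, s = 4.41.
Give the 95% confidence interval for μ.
(41.34, 45.06)

t-interval (σ unknown):
df = n - 1 = 23
t* = 2.069 for 95% confidence

Margin of error = t* · s/√n = 2.069 · 4.41/√24 = 1.86

CI: (41.34, 45.06)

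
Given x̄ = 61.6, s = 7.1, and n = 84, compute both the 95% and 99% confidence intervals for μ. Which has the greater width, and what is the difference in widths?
99% CI is wider by 1.00

df = 83
95% CI: t* = 1.989, (60.06, 63.14), width = 2 · t* · s/√n = 3.08
99% CI: t* = 2.636, (59.56, 63.64), width = 2 · t* · s/√n = 4.08

The 99% CI is wider by 4.08 - 3.08 = 1.00.
Higher confidence requires a wider interval.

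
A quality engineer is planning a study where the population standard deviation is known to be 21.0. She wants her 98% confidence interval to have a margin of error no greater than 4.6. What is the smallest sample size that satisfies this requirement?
n ≥ 113

For margin E ≤ 4.6:
n ≥ (z* · σ / E)²
n ≥ (2.326 · 21.0 / 4.6)²
n ≥ 112.76

Minimum n = 113 (rounding up)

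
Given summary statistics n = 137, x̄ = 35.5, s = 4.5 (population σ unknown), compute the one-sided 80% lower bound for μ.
μ ≥ 35.18

Lower bound (one-sided):
t* = 0.844 (one-sided for 80%)
Lower bound = x̄ - t* · s/√n = 35.5 - 0.844 · 4.5/√137 = 35.18

We are 80% confident that μ ≥ 35.18.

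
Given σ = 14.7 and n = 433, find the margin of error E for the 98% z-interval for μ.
Margin of error = 1.64

Margin of error = z* · σ/√n
= 2.326 · 14.7/√433
= 2.326 · 14.7/20.8087
= 1.64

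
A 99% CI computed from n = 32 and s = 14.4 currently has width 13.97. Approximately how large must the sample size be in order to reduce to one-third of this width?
n ≈ 288

CI width ∝ 1/√n
To reduce width by factor 3, need √n to grow by 3 → need 3² = 9 times as many samples.

Current: n = 32, width = 13.97
New: n = 288, width ≈ 4.40

Width reduced by factor of 13.97/4.40 = 3.17.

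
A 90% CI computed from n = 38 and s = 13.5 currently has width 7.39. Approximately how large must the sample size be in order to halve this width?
n ≈ 152

CI width ∝ 1/√n
To reduce width by factor 2, need √n to grow by 2 → need 2² = 4 times as many samples.

Current: n = 38, width = 7.39
New: n = 152, width ≈ 3.62

Width reduced by factor of 7.39/3.62 = 2.04.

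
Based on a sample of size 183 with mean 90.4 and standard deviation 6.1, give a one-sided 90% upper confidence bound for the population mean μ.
μ ≤ 90.98

Upper bound (one-sided):
t* = 1.286 (one-sided for 90%)
Upper bound = x̄ + t* · s/√n = 90.4 + 1.286 · 6.1/√183 = 90.98

We are 90% confident that μ ≤ 90.98.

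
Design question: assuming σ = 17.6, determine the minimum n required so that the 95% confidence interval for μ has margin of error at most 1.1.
n ≥ 984

For margin E ≤ 1.1:
n ≥ (z* · σ / E)²
n ≥ (1.960 · 17.6 / 1.1)²
n ≥ 983.45

Minimum n = 984 (rounding up)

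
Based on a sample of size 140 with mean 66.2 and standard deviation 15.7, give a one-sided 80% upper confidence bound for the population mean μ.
μ ≤ 67.32

Upper bound (one-sided):
t* = 0.844 (one-sided for 80%)
Upper bound = x̄ + t* · s/√n = 66.2 + 0.844 · 15.7/√140 = 67.32

We are 80% confident that μ ≤ 67.32.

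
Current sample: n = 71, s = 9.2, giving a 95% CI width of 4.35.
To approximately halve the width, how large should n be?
n ≈ 284

CI width ∝ 1/√n
To reduce width by factor 2, need √n to grow by 2 → need 2² = 4 times as many samples.

Current: n = 71, width = 4.35
New: n = 284, width ≈ 2.15

Width reduced by factor of 4.35/2.15 = 2.02.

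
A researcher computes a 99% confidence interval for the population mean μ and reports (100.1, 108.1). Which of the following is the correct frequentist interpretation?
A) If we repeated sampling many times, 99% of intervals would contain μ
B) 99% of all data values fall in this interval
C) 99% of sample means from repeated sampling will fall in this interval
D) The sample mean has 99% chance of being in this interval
A

A) Correct — this is the frequentist long-run coverage interpretation.
B) Wrong — a CI is about the parameter μ, not individual data values.
C) Wrong — coverage applies to intervals containing μ, not to future x̄ values.
D) Wrong — x̄ is observed and sits in the interval by construction.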